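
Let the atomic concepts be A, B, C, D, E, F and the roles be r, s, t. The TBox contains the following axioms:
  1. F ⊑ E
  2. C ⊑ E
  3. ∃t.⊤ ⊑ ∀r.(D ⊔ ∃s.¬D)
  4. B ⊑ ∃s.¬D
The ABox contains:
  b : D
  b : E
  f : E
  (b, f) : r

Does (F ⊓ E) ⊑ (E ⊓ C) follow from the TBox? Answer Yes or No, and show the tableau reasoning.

1. (F ⊓ E) ⊑ (E ⊓ C)  ⇔  ((F ⊓ E) ⊓ (¬E ⊔ ¬C)) unsat w.r.t. T
   open: L(x₀) ⊇ {E, F, ¬B, ¬C, ∀t.⊥}
2. Hence (F ⊓ E) ⊑ (E ⊓ C): not entailed.

No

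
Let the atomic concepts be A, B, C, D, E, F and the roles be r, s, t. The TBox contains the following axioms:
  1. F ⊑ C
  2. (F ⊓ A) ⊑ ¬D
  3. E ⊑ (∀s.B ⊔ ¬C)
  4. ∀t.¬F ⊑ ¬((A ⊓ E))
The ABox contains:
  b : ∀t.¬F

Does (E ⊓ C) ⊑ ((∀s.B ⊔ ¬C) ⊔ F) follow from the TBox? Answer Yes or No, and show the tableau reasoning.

1. (E ⊓ C) ⊑ ((∀s.B ⊔ ¬C) ⊔ F)  ⇔  ((E ⊓ C) ⊓ ((∃s.¬B ⊓ C) ⊓ ¬F)) unsat w.r.t. T
   all branches close; clash {C, ¬C} at x₀
2. Hence (E ⊓ C) ⊑ ((∀s.B ⊔ ¬C) ⊔ F): entailed.

Yes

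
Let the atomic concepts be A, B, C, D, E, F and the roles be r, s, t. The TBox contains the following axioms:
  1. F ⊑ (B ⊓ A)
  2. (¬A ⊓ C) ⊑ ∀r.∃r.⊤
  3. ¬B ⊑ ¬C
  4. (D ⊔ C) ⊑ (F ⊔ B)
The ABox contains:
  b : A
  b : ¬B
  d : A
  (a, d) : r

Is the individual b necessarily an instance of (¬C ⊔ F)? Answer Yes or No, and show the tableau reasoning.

Yes

1. b : (¬C ⊔ F)?  L(b) = {A, ¬B} ∪ {(C ⊓ ¬F)}
   clash {C, ¬C} at b — b ∈ (¬C ⊔ F)
2. Hence b : (¬C ⊔ F): entailed.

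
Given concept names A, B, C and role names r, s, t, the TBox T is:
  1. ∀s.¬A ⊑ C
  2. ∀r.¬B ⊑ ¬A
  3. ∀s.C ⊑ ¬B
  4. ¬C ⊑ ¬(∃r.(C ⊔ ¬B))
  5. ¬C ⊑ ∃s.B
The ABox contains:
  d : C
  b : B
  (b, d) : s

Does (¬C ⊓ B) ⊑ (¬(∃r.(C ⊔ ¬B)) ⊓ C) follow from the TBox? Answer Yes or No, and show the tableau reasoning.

No

1. (¬C ⊓ B) ⊑ (¬(∃r.(C ⊔ ¬B)) ⊓ C)  ⇔  ((¬C ⊓ B) ⊓ (∃r.(C ⊔ ¬B) ⊔ ¬C)) unsat w.r.t. T
   apply at x₀: ¬C⊑¬(∃r.(C ⊔ ¬B)); ¬C⊑∃s.B
   open: L(x₀) ⊇ {B, ¬C, ∀r.(¬C ⊓ B), ∃r.B, ∃s.A, …} (+ ∃-successors)
2. Hence (¬C ⊓ B) ⊑ (¬(∃r.(C ⊔ ¬B)) ⊓ C): not entailed.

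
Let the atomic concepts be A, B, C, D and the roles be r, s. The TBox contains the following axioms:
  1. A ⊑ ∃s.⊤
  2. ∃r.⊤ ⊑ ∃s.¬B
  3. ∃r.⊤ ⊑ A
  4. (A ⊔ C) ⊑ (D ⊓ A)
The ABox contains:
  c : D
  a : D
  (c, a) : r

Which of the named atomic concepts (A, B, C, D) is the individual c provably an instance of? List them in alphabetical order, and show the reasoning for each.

{A, D}

1. c : A?  L(c) = {D} ∪ {¬A}
   clash {A, ¬A} at c — c ∈ A
2. c : B?  L(c) = {D} ∪ {¬B}
   open: L(c) ⊇ {A, D, ¬B, ∃s.¬B, ∃s.⊤} (+ ∃-successors) — c ∉ B possible
3. c : C?  L(c) = {D} ∪ {¬C}
   open: L(c) ⊇ {A, D, ¬C, ∃s.¬B, ∃s.⊤} (+ ∃-successors) — c ∉ C possible
4. c : D?  L(c) = {D} ∪ {¬D}
   clash {D, ¬D} at c — c ∈ D
5. Entailed for c: {A, D}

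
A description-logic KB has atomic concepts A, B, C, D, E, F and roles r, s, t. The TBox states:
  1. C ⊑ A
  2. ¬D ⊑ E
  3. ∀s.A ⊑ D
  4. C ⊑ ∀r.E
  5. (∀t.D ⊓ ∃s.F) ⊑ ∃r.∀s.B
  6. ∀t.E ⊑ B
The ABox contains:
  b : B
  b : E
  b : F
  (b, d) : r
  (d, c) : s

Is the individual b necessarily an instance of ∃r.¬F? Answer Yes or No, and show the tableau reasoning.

1. b : ∃r.¬F?  L(b) = {B, E, F} ∪ {∀r.F}
   open: L(b) ⊇ {B, E, F, ¬C, ∀r.F, …} (+ ∃-successors) — b ∉ ∃r.¬F possible
2. Hence b : ∃r.¬F: not entailed.

No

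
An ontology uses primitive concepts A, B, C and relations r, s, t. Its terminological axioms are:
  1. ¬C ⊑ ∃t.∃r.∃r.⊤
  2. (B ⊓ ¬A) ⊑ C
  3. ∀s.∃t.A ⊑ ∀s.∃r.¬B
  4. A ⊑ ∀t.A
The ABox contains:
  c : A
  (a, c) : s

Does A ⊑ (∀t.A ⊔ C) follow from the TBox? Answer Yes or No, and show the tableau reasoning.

Yes

1. A ⊑ (∀t.A ⊔ C)  ⇔  (A ⊓ (∃t.¬A ⊓ ¬C)) unsat w.r.t. T
   all branches close; clash {C, ¬C} at x₀
2. Hence A ⊑ (∀t.A ⊔ C): entailed.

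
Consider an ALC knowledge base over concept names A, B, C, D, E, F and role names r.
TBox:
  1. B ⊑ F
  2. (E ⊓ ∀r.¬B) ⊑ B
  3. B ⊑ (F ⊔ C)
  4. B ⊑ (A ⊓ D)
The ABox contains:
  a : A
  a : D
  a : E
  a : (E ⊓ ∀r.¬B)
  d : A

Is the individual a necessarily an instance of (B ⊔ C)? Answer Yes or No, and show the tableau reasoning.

Yes

1. a : (B ⊔ C)?  L(a) = {A, D, E, (E ⊓ ∀r.¬B)} ∪ {(¬B ⊓ ¬C)}
   clash {B, ¬B} at a — a ∈ (B ⊔ C)
2. Hence a : (B ⊔ C): entailed.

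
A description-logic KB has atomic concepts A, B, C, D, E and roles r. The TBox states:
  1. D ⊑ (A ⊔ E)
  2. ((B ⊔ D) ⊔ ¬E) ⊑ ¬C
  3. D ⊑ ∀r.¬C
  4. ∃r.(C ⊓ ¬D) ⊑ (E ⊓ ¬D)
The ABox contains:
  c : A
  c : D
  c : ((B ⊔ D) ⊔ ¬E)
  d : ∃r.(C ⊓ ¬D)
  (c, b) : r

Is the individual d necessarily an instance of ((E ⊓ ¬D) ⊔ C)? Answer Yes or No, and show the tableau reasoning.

Yes

1. d : ((E ⊓ ¬D) ⊔ C)?  L(d) = {∃r.(C ⊓ ¬D)} ∪ {((¬E ⊔ D) ⊓ ¬C)}
   clash {D, ¬D} at d — d ∈ ((E ⊓ ¬D) ⊔ C)
2. Hence d : ((E ⊓ ¬D) ⊔ C): entailed.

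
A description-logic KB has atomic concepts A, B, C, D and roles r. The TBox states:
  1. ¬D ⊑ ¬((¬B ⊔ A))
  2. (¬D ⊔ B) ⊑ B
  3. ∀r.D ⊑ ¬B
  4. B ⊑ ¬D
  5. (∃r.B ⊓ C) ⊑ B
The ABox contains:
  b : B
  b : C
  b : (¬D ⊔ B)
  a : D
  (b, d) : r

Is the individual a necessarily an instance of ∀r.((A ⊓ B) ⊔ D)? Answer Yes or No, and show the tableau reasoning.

No

1. a : ∀r.((A ⊓ B) ⊔ D)?  L(a) = {D} ∪ {∃r.((¬A ⊔ ¬B) ⊓ ¬D)}
   open: L(a) ⊇ {D, ¬B, ¬C, ∃r.((¬A ⊔ ¬B) ⊓ ¬D)} (+ ∃-successors) — a ∉ ∀r.((A ⊓ B) ⊔ D) possible
2. Hence a : ∀r.((A ⊓ B) ⊔ D): not entailed.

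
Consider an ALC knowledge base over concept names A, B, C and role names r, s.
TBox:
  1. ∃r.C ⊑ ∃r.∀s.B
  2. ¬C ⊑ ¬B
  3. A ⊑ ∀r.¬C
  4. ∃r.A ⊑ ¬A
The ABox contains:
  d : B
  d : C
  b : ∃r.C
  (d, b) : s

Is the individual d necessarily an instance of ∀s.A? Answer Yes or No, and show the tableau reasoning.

No

1. d : ∀s.A?  L(d) = {B, C} ∪ {∃s.¬A}
   open: L(d) ⊇ {B, C, ¬A, ∀r.¬C, ∃s.¬A} (+ ∃-successors) — d ∉ ∀s.A possible
2. Hence d : ∀s.A: not entailed.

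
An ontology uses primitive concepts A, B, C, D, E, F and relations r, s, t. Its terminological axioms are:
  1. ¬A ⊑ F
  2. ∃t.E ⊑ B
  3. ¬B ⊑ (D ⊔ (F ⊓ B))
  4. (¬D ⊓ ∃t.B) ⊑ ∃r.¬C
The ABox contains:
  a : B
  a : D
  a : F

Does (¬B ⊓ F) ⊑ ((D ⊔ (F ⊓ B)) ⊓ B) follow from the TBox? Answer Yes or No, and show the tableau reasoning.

1. (¬B ⊓ F) ⊑ ((D ⊔ (F ⊓ B)) ⊓ B)  ⇔  ((¬B ⊓ F) ⊓ ((¬D ⊓ (¬F ⊔ ¬B)) ⊔ ¬B)) unsat w.r.t. T
   apply at x₀: ¬B⊑(D ⊔ (F ⊓ B))
   open: L(x₀) ⊇ {D, F, ¬B, ∀t.¬E}
2. Hence (¬B ⊓ F) ⊑ ((D ⊔ (F ⊓ B)) ⊓ B): not entailed.

No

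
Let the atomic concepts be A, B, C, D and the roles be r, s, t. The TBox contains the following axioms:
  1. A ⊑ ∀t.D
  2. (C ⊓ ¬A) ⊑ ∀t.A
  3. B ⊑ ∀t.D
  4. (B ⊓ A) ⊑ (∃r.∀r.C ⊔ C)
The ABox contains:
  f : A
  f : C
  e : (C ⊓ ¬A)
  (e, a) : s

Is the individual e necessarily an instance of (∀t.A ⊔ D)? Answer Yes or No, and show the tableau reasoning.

1. e : (∀t.A ⊔ D)?  L(e) = {(C ⊓ ¬A)} ∪ {(∃t.¬A ⊓ ¬D)}
   clash {A, ¬A} at an ∃-successor — e ∈ (∀t.A ⊔ D)
2. Hence e : (∀t.A ⊔ D): entailed.

Yes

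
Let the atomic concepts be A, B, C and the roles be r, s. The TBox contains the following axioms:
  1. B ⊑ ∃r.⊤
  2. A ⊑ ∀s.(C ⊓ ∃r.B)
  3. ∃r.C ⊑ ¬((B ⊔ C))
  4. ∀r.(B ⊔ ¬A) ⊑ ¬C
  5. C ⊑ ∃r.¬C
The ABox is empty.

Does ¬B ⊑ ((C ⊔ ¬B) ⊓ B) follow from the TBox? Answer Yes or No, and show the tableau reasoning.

1. ¬B ⊑ ((C ⊔ ¬B) ⊓ B)  ⇔  (¬B ⊓ ((¬C ⊓ B) ⊔ ¬B)) unsat w.r.t. T
   open: L(x₀) ⊇ {¬A, ¬B, ¬C, ∀r.¬C}
2. Hence ¬B ⊑ ((C ⊔ ¬B) ⊓ B): not entailed.

No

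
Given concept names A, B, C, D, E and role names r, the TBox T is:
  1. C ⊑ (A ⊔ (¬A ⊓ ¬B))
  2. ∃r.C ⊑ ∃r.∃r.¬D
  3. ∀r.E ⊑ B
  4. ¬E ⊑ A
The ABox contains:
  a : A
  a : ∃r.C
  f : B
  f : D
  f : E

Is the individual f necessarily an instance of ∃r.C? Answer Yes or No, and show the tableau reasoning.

No

1. f : ∃r.C?  L(f) = {B, D, E} ∪ {∀r.¬C}
   open: L(f) ⊇ {B, D, E, ¬C, ∀r.¬C} — f ∉ ∃r.C possible
2. Hence f : ∃r.C: not entailed.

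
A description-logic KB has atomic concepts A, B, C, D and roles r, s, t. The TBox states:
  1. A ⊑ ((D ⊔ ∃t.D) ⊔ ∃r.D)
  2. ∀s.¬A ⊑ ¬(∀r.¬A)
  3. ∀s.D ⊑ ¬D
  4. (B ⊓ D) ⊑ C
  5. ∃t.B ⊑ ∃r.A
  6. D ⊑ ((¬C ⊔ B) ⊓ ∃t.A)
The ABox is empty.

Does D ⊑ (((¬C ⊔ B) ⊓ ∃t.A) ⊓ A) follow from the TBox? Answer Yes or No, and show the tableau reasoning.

1. D ⊑ (((¬C ⊔ B) ⊓ ∃t.A) ⊓ A)  ⇔  (D ⊓ (((C ⊓ ¬B) ⊔ ∀t.¬A) ⊔ ¬A)) unsat w.r.t. T
   apply at x₀: D⊑((¬C ⊔ B) ⊓ ∃t.A)
   open: L(x₀) ⊇ {D, ¬A, ¬B, ¬C, ∀t.¬B, …} (+ ∃-successors)
2. Hence D ⊑ (((¬C ⊔ B) ⊓ ∃t.A) ⊓ A): not entailed.

No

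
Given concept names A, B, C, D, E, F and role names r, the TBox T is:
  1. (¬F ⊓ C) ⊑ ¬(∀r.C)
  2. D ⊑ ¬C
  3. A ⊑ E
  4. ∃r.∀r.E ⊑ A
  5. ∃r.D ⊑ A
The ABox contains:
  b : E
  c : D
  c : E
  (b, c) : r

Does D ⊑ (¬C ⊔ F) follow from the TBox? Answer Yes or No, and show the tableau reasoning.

1. D ⊑ (¬C ⊔ F)  ⇔  (D ⊓ (C ⊓ ¬F)) unsat w.r.t. T
   all branches close; clash {C, ¬C} at x₀
2. Hence D ⊑ (¬C ⊔ F): entailed.

Yes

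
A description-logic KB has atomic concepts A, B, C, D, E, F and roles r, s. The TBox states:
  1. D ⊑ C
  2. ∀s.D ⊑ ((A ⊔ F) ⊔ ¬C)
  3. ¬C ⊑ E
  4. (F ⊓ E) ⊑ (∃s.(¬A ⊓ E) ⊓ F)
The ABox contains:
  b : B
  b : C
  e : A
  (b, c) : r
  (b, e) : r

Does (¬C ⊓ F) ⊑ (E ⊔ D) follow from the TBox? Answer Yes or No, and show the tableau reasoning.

1. (¬C ⊓ F) ⊑ (E ⊔ D)  ⇔  ((¬C ⊓ F) ⊓ (¬E ⊓ ¬D)) unsat w.r.t. T
   all branches close; clash {E, ¬E} at x₀
2. Hence (¬C ⊓ F) ⊑ (E ⊔ D): entailed.

Yes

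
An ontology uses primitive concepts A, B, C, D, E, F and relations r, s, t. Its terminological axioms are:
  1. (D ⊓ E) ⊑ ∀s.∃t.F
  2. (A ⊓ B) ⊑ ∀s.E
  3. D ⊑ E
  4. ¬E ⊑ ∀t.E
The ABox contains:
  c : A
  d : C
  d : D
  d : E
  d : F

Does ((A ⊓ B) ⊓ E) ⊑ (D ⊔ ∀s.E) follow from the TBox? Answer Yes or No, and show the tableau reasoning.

Yes

1. ((A ⊓ B) ⊓ E) ⊑ (D ⊔ ∀s.E)  ⇔  (((A ⊓ B) ⊓ E) ⊓ (¬D ⊓ ∃s.¬E)) unsat w.r.t. T
   all branches close; clash {E, ¬E} at an ∃-successor
2. Hence ((A ⊓ B) ⊓ E) ⊑ (D ⊔ ∀s.E): entailed.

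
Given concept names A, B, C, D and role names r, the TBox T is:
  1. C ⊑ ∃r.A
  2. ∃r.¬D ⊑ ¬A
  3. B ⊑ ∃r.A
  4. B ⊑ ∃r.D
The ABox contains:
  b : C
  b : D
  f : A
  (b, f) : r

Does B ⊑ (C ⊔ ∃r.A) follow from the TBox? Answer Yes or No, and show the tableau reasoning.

Yes

1. B ⊑ (C ⊔ ∃r.A)  ⇔  (B ⊓ (¬C ⊓ ∀r.¬A)) unsat w.r.t. T
   all branches close; clash {A, ¬A} at an ∃-successor
2. Hence B ⊑ (C ⊔ ∃r.A): entailed.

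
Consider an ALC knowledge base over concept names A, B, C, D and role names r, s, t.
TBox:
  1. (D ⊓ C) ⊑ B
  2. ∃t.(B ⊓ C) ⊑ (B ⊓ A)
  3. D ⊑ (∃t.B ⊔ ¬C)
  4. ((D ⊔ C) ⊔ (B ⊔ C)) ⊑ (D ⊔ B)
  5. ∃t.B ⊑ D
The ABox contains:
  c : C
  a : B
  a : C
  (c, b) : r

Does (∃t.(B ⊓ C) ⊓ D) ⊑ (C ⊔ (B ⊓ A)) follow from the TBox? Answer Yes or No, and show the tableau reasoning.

Yes

1. (∃t.(B ⊓ C) ⊓ D) ⊑ (C ⊔ (B ⊓ A))  ⇔  ((∃t.(B ⊓ C) ⊓ D) ⊓ (¬C ⊓ (¬B ⊔ ¬A))) unsat w.r.t. T
   all branches close; clash {A, ¬A} at x₀
2. Hence (∃t.(B ⊓ C) ⊓ D) ⊑ (C ⊔ (B ⊓ A)): entailed.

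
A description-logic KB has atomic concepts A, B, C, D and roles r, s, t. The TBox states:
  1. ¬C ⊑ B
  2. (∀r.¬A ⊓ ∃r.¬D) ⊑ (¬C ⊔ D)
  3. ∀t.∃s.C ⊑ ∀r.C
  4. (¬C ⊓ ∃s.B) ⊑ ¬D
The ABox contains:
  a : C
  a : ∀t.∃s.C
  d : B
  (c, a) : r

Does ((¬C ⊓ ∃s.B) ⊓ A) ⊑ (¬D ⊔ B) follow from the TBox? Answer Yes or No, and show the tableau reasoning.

Yes

1. ((¬C ⊓ ∃s.B) ⊓ A) ⊑ (¬D ⊔ B)  ⇔  (((¬C ⊓ ∃s.B) ⊓ A) ⊓ (D ⊓ ¬B)) unsat w.r.t. T
   all branches close; clash {B, ¬B} at x₀
2. Hence ((¬C ⊓ ∃s.B) ⊓ A) ⊑ (¬D ⊔ B): entailed.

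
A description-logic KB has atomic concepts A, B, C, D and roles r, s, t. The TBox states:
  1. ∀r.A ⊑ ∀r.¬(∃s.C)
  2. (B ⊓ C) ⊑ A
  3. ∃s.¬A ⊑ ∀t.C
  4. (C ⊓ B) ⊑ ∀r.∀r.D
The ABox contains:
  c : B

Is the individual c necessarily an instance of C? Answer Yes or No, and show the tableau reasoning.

No

1. c : C?  L(c) = {B} ∪ {¬C}
   open: L(c) ⊇ {B, ¬C, ∀s.A, ∃r.¬A} (+ ∃-successors) — c ∉ C possible
2. Hence c : C: not entailed.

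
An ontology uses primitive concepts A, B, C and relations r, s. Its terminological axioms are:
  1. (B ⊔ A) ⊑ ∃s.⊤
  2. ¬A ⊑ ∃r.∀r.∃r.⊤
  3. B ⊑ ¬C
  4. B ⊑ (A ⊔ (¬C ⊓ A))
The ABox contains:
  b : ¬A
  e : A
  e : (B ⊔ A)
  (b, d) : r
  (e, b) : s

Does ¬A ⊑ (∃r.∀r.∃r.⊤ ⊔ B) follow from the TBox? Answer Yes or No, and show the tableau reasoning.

Yes

1. ¬A ⊑ (∃r.∀r.∃r.⊤ ⊔ B)  ⇔  (¬A ⊓ (∀r.∃r.∀r.⊥ ⊓ ¬B)) unsat w.r.t. T
   all branches close; clash ⊥ at an ∃-successor
2. Hence ¬A ⊑ (∃r.∀r.∃r.⊤ ⊔ B): entailed.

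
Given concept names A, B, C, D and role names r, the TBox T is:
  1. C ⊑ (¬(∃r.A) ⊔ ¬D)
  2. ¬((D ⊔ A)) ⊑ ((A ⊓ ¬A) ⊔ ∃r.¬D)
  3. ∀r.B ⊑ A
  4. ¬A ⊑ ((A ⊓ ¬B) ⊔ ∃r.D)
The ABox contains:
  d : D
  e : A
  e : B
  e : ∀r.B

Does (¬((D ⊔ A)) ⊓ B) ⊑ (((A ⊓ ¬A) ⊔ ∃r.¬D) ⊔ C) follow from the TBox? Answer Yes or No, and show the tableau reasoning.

Yes

1. (¬((D ⊔ A)) ⊓ B) ⊑ (((A ⊓ ¬A) ⊔ ∃r.¬D) ⊔ C)  ⇔  (((¬D ⊓ ¬A) ⊓ B) ⊓ (((¬A ⊔ A) ⊓ ∀r.D) ⊓ ¬C)) unsat w.r.t. T
   all branches close; clash {A, ¬A} at x₀
2. Hence (¬((D ⊔ A)) ⊓ B) ⊑ (((A ⊓ ¬A) ⊔ ∃r.¬D) ⊔ C): entailed.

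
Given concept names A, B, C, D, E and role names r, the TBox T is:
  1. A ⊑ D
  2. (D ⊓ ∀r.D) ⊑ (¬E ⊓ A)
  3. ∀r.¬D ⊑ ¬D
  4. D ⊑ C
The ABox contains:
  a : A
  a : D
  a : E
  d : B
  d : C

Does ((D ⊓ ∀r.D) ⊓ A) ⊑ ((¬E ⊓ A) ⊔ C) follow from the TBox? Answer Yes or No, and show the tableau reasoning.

Yes

1. ((D ⊓ ∀r.D) ⊓ A) ⊑ ((¬E ⊓ A) ⊔ C)  ⇔  (((D ⊓ ∀r.D) ⊓ A) ⊓ ((E ⊔ ¬A) ⊓ ¬C)) unsat w.r.t. T
   all branches close; clash {A, ¬A} at x₀
2. Hence ((D ⊓ ∀r.D) ⊓ A) ⊑ ((¬E ⊓ A) ⊔ C): entailed.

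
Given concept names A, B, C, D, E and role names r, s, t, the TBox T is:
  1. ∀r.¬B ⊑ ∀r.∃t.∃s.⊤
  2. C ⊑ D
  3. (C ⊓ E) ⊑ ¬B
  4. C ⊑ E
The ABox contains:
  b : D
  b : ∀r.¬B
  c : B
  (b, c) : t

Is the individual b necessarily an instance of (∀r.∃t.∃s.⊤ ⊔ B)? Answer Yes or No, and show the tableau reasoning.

Yes

1. b : (∀r.∃t.∃s.⊤ ⊔ B)?  L(b) = {D, ∀r.¬B} ∪ {(∃r.∀t.∀s.⊥ ⊓ ¬B)}
   clash ⊥ at an ∃-successor — b ∈ (∀r.∃t.∃s.⊤ ⊔ B)
2. Hence b : (∀r.∃t.∃s.⊤ ⊔ B): entailed.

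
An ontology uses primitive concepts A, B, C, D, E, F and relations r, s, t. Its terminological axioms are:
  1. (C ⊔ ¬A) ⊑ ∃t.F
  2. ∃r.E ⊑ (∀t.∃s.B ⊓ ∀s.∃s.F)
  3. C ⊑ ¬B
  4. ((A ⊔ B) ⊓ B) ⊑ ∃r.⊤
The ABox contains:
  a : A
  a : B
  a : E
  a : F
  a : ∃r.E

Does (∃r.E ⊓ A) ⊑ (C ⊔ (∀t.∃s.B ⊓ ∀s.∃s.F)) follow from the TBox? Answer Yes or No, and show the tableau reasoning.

Yes

1. (∃r.E ⊓ A) ⊑ (C ⊔ (∀t.∃s.B ⊓ ∀s.∃s.F))  ⇔  ((∃r.E ⊓ A) ⊓ (¬C ⊓ (∃t.∀s.¬B ⊔ ∃s.∀s.¬F))) unsat w.r.t. T
   all branches close; clash {F, ¬F} at an ∃-successor
2. Hence (∃r.E ⊓ A) ⊑ (C ⊔ (∀t.∃s.B ⊓ ∀s.∃s.F)): entailed.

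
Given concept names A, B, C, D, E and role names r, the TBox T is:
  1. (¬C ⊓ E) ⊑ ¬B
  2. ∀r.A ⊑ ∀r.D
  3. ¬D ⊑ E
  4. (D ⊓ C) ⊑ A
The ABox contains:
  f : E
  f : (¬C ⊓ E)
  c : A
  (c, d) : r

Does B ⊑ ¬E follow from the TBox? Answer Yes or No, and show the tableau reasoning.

No

1. B ⊑ ¬E  ⇔  (B ⊓ E) unsat w.r.t. T
   open: L(x₀) ⊇ {B, C, E, ¬D, ∃r.¬A} (+ ∃-successors)
2. Hence B ⊑ ¬E: not entailed.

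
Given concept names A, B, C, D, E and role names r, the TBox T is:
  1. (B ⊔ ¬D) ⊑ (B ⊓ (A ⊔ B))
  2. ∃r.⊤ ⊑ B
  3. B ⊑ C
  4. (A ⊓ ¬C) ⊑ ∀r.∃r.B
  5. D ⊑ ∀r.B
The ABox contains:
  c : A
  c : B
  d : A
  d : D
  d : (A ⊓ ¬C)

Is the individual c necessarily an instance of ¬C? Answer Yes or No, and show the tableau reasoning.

No

1. c : ¬C?  L(c) = {A, B} ∪ {C}
   open: L(c) ⊇ {A, B, C, ¬D} — c ∉ ¬C possible
2. Hence c : ¬C: not entailed.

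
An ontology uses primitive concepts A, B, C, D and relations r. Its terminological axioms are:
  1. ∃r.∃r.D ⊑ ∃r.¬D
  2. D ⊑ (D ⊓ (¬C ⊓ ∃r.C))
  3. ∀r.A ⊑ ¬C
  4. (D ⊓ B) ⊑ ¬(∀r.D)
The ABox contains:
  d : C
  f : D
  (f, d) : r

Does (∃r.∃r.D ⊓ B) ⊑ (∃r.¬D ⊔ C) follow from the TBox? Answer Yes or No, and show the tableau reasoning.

Yes

1. (∃r.∃r.D ⊓ B) ⊑ (∃r.¬D ⊔ C)  ⇔  ((∃r.∃r.D ⊓ B) ⊓ (∀r.D ⊓ ¬C)) unsat w.r.t. T
   all branches close; clash {D, ¬D} at an ∃-successor
2. Hence (∃r.∃r.D ⊓ B) ⊑ (∃r.¬D ⊔ C): entailed.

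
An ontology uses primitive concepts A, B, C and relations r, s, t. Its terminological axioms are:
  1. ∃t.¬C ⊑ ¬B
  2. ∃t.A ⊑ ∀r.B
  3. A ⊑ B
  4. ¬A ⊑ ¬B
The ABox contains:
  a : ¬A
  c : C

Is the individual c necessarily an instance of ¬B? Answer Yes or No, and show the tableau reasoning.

1. c : ¬B?  L(c) = {C} ∪ {B}
   open: L(c) ⊇ {A, B, C, ∀t.C, ∀t.¬A} — c ∉ ¬B possible
2. Hence c : ¬B: not entailed.

No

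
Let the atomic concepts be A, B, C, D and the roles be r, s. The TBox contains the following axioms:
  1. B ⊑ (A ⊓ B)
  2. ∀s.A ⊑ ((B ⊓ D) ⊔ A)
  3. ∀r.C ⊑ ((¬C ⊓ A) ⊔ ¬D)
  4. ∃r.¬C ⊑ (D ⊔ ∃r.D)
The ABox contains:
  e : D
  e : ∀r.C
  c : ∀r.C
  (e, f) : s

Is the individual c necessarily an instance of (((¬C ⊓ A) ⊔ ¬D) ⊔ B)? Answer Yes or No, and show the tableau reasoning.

Yes

1. c : (((¬C ⊓ A) ⊔ ¬D) ⊔ B)?  L(c) = {∀r.C} ∪ {(((C ⊔ ¬A) ⊓ D) ⊓ ¬B)}
   clash {A, ¬A} at c — c ∈ (((¬C ⊓ A) ⊔ ¬D) ⊔ B)
2. Hence c : (((¬C ⊓ A) ⊔ ¬D) ⊔ B): entailed.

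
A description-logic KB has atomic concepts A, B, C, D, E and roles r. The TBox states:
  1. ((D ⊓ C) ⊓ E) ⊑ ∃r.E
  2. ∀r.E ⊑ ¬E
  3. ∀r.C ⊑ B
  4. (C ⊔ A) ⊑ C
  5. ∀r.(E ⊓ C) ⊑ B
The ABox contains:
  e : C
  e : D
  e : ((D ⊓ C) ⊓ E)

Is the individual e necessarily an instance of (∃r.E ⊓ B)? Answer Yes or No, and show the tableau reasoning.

No

1. e : (∃r.E ⊓ B)?  L(e) = {C, D, ((D ⊓ C) ⊓ E)} ∪ {(∀r.¬E ⊔ ¬B)}
   apply at e: ((D ⊓ C) ⊓ E)⊑∃r.E
   open: L(e) ⊇ {C, D, E, ¬B, ∃r.(¬E ⊔ ¬C), …} (+ ∃-successors) — e ∉ (∃r.E ⊓ B) possible
2. Hence e : (∃r.E ⊓ B): not entailed.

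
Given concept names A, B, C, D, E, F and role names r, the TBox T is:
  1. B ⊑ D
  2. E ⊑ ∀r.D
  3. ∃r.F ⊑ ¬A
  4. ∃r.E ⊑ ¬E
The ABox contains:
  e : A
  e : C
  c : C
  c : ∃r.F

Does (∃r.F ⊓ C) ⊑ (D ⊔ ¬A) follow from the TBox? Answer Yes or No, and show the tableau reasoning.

Yes

1. (∃r.F ⊓ C) ⊑ (D ⊔ ¬A)  ⇔  ((∃r.F ⊓ C) ⊓ (¬D ⊓ A)) unsat w.r.t. T
   all branches close; clash {D, ¬D} at x₀
2. Hence (∃r.F ⊓ C) ⊑ (D ⊔ ¬A): entailed.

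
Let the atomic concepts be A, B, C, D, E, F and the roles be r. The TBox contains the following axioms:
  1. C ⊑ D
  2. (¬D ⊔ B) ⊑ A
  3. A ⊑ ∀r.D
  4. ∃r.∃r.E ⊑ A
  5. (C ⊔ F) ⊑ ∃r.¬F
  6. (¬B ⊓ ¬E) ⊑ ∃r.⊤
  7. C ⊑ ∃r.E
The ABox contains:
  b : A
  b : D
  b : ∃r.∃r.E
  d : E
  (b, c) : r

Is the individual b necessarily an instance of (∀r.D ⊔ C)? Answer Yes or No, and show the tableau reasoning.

Yes

1. b : (∀r.D ⊔ C)?  L(b) = {A, D, ∃r.∃r.E} ∪ {(∃r.¬D ⊓ ¬C)}
   clash {D, ¬D} at an ∃-successor — b ∈ (∀r.D ⊔ C)
2. Hence b : (∀r.D ⊔ C): entailed.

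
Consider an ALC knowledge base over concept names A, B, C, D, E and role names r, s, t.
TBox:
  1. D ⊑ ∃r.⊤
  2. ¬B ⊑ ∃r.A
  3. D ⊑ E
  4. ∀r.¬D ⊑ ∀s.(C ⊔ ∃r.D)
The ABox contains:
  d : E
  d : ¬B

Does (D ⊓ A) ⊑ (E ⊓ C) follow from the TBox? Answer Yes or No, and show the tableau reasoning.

No

1. (D ⊓ A) ⊑ (E ⊓ C)  ⇔  ((D ⊓ A) ⊓ (¬E ⊔ ¬C)) unsat w.r.t. T
   apply at x₀: D⊑∃r.⊤; D⊑E
   open: L(x₀) ⊇ {A, B, D, E, ¬C, …} (+ ∃-successors)
2. Hence (D ⊓ A) ⊑ (E ⊓ C): not entailed.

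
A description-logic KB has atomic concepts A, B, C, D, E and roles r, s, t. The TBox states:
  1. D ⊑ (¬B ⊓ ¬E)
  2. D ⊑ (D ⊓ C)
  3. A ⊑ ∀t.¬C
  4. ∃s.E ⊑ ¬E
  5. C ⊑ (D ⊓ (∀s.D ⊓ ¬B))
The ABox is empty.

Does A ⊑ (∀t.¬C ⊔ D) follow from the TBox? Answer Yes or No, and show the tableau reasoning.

1. A ⊑ (∀t.¬C ⊔ D)  ⇔  (A ⊓ (∃t.C ⊓ ¬D)) unsat w.r.t. T
   all branches close; clash {D, ¬D} at x₀
2. Hence A ⊑ (∀t.¬C ⊔ D): entailed.

Yes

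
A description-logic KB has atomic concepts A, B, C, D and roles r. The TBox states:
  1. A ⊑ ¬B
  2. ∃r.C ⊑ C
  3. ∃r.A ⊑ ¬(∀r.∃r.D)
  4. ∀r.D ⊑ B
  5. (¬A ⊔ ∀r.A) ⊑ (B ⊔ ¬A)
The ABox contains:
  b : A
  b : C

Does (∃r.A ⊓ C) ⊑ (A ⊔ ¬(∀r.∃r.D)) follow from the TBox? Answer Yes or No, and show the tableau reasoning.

1. (∃r.A ⊓ C) ⊑ (A ⊔ ¬(∀r.∃r.D))  ⇔  ((∃r.A ⊓ C) ⊓ (¬A ⊓ ∀r.∃r.D)) unsat w.r.t. T
   all branches close; clash {B, ¬B} at an ∃-successor
2. Hence (∃r.A ⊓ C) ⊑ (A ⊔ ¬(∀r.∃r.D)): entailed.

Yes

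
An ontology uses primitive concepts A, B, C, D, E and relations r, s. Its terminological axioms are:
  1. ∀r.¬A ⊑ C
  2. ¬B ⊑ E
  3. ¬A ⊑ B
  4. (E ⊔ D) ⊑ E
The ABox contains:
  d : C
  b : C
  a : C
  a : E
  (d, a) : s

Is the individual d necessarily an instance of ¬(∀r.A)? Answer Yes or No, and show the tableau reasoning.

No

1. d : ¬(∀r.A)?  L(d) = {C} ∪ {∀r.A}
   open: L(d) ⊇ {A, B, C, ¬D, ¬E, …} — d ∉ ¬(∀r.A) possible
2. Hence d : ¬(∀r.A): not entailed.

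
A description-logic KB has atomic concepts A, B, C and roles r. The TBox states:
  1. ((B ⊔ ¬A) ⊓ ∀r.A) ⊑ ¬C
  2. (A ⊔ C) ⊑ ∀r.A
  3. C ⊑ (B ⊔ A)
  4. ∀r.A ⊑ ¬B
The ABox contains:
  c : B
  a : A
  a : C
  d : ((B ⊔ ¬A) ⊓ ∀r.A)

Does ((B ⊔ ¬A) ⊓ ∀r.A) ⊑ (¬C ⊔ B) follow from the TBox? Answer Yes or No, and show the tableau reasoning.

Yes

1. ((B ⊔ ¬A) ⊓ ∀r.A) ⊑ (¬C ⊔ B)  ⇔  (((B ⊔ ¬A) ⊓ ∀r.A) ⊓ (C ⊓ ¬B)) unsat w.r.t. T
   all branches close; clash {A, ¬A} at x₀
2. Hence ((B ⊔ ¬A) ⊓ ∀r.A) ⊑ (¬C ⊔ B): entailed.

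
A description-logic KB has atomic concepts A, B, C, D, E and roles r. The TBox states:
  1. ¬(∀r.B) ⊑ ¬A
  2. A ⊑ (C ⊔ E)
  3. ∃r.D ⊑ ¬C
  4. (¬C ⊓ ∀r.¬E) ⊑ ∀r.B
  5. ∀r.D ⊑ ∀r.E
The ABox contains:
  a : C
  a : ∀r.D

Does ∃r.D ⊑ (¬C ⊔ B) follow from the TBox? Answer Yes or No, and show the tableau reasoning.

Yes

1. ∃r.D ⊑ (¬C ⊔ B)  ⇔  (∃r.D ⊓ (C ⊓ ¬B)) unsat w.r.t. T
   all branches close; clash {C, ¬C} at x₀
2. Hence ∃r.D ⊑ (¬C ⊔ B): entailed.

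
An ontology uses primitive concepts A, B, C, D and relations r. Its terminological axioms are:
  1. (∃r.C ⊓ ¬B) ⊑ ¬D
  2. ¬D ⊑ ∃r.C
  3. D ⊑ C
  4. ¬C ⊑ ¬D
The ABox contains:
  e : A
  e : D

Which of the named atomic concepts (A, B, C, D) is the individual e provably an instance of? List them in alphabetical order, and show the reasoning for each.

{A, C, D}

1. e : A?  L(e) = {A, D} ∪ {¬A}
   clash {A, ¬A} at e — e ∈ A
2. e : B?  L(e) = {A, D} ∪ {¬B}
   apply at e: D⊑C
   open: L(e) ⊇ {A, C, D, ¬B, ∀r.¬C} — e ∉ B possible
3. e : C?  L(e) = {A, D} ∪ {¬C}
   clash {D, ¬D} at e — e ∈ C
4. e : D?  L(e) = {A, D} ∪ {¬D}
   clash {D, ¬D} at e — e ∈ D
5. Entailed for e: {A, C, D}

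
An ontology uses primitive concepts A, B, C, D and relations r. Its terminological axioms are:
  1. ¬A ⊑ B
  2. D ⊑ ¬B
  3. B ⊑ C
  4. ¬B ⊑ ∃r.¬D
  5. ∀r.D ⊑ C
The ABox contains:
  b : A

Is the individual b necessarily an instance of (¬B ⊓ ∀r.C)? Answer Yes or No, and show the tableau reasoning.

1. b : (¬B ⊓ ∀r.C)?  L(b) = {A} ∪ {(B ⊔ ∃r.¬C)}
   open: L(b) ⊇ {A, ¬B, ∃r.¬C, ∃r.¬D} (+ ∃-successors) — b ∉ (¬B ⊓ ∀r.C) possible
2. Hence b : (¬B ⊓ ∀r.C): not entailed.

No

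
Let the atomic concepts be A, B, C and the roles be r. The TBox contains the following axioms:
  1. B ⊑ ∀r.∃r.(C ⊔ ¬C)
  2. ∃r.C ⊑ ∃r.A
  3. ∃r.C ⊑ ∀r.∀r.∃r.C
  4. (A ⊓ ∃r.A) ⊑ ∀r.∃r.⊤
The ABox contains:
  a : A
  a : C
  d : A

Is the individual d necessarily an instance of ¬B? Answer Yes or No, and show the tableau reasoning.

1. d : ¬B?  L(d) = {A} ∪ {B}
   apply at d: B⊑∀r.∃r.(C ⊔ ¬C)
   open: L(d) ⊇ {A, B, ∀r.¬A, ∀r.¬C, ∀r.∃r.(C ⊔ ¬C)} — d ∉ ¬B possible
2. Hence d : ¬B: not entailed.

No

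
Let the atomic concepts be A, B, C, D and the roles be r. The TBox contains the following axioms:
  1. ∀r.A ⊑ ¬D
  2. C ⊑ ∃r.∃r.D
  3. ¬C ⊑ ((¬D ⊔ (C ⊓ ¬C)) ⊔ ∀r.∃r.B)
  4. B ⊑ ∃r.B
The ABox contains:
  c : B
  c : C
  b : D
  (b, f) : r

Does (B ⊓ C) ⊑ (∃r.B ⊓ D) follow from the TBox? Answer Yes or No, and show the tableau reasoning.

No

1. (B ⊓ C) ⊑ (∃r.B ⊓ D)  ⇔  ((B ⊓ C) ⊓ (∀r.¬B ⊔ ¬D)) unsat w.r.t. T
   apply at x₀: C⊑∃r.∃r.D; B⊑∃r.B
   open: L(x₀) ⊇ {B, C, ¬D, ∃r.B, ∃r.∃r.D} (+ ∃-successors)
2. Hence (B ⊓ C) ⊑ (∃r.B ⊓ D): not entailed.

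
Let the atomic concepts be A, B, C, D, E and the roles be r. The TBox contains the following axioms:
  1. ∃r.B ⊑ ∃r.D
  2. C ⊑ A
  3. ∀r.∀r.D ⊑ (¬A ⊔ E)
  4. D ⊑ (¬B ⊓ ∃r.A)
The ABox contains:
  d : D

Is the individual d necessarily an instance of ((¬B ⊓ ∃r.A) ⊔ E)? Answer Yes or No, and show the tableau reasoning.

1. d : ((¬B ⊓ ∃r.A) ⊔ E)?  L(d) = {D} ∪ {((B ⊔ ∀r.¬A) ⊓ ¬E)}
   clash {E, ¬E} at d — d ∈ ((¬B ⊓ ∃r.A) ⊔ E)
2. Hence d : ((¬B ⊓ ∃r.A) ⊔ E): entailed.

Yes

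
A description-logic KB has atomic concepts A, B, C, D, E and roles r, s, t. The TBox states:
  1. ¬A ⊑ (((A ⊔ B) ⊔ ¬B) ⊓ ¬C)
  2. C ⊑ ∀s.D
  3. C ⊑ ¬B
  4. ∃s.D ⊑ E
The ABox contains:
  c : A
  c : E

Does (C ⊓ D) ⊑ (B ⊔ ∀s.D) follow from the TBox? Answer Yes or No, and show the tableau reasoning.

Yes

1. (C ⊓ D) ⊑ (B ⊔ ∀s.D)  ⇔  ((C ⊓ D) ⊓ (¬B ⊓ ∃s.¬D)) unsat w.r.t. T
   all branches close; clash {C, ¬C} at x₀
2. Hence (C ⊓ D) ⊑ (B ⊔ ∀s.D): entailed.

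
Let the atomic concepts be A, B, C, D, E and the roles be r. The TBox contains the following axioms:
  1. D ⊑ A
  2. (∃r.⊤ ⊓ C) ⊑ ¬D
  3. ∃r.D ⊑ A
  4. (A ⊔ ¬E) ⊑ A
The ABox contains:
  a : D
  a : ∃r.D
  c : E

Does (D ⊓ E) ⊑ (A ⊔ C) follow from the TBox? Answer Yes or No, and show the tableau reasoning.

1. (D ⊓ E) ⊑ (A ⊔ C)  ⇔  ((D ⊓ E) ⊓ (¬A ⊓ ¬C)) unsat w.r.t. T
   all branches close; clash {A, ¬A} at x₀
2. Hence (D ⊓ E) ⊑ (A ⊔ C): entailed.

Yes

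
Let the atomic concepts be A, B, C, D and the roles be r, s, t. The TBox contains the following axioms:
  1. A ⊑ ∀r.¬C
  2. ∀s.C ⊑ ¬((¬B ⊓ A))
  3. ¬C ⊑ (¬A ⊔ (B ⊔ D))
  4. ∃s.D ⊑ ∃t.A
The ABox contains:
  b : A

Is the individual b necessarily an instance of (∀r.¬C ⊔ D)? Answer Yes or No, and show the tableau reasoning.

1. b : (∀r.¬C ⊔ D)?  L(b) = {A} ∪ {(∃r.C ⊓ ¬D)}
   clash {D, ¬D} at b — b ∈ (∀r.¬C ⊔ D)
2. Hence b : (∀r.¬C ⊔ D): entailed.

Yes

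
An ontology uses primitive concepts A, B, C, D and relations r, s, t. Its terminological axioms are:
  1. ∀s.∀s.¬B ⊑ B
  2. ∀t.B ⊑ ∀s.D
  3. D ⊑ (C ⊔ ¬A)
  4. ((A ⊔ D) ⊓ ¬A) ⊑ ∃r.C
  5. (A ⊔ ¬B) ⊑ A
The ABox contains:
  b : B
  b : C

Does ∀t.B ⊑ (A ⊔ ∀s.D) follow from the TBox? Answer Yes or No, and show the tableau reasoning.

1. ∀t.B ⊑ (A ⊔ ∀s.D)  ⇔  (∀t.B ⊓ (¬A ⊓ ∃s.¬D)) unsat w.r.t. T
   all branches close; clash {A, ¬A} at x₀
2. Hence ∀t.B ⊑ (A ⊔ ∀s.D): entailed.

Yes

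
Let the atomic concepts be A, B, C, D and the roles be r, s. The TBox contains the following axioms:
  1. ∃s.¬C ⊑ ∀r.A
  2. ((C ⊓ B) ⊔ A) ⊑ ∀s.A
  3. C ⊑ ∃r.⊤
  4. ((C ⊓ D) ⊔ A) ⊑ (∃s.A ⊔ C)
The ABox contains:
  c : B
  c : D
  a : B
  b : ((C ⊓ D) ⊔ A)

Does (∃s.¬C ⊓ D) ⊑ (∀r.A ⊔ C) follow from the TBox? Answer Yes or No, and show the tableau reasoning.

Yes

1. (∃s.¬C ⊓ D) ⊑ (∀r.A ⊔ C)  ⇔  ((∃s.¬C ⊓ D) ⊓ (∃r.¬A ⊓ ¬C)) unsat w.r.t. T
   all branches close; clash {C, ¬C} at x₀
2. Hence (∃s.¬C ⊓ D) ⊑ (∀r.A ⊔ C): entailed.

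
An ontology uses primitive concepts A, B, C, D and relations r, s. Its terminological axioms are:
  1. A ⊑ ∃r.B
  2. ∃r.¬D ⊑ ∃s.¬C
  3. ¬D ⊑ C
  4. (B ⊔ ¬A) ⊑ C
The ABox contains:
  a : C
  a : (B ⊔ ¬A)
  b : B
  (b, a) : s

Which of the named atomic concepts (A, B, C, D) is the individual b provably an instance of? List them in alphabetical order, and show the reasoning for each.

1. b : A?  L(b) = {B} ∪ {¬A}
   open: L(b) ⊇ {B, C, D, ¬A, ∀r.D} — b ∉ A possible
2. b : B?  L(b) = {B} ∪ {¬B}
   clash {B, ¬B} at b — b ∈ B
3. b : C?  L(b) = {B} ∪ {¬C}
   clash {C, ¬C} at b — b ∈ C
4. b : D?  L(b) = {B} ∪ {¬D}
   apply at b: ¬D⊑C
   open: L(b) ⊇ {B, C, ¬A, ¬D, ∀r.D} — b ∉ D possible
5. Entailed for b: {B, C}

{B, C}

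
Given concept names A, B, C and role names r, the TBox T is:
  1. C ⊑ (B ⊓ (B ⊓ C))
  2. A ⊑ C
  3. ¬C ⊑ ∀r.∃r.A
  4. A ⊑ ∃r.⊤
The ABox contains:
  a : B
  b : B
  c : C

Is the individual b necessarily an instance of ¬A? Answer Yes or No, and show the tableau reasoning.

No

1. b : ¬A?  L(b) = {B} ∪ {A}
   apply at b: A⊑C; A⊑∃r.⊤
   open: L(b) ⊇ {A, B, C, ∃r.⊤} (+ ∃-successors) — b ∉ ¬A possible
2. Hence b : ¬A: not entailed.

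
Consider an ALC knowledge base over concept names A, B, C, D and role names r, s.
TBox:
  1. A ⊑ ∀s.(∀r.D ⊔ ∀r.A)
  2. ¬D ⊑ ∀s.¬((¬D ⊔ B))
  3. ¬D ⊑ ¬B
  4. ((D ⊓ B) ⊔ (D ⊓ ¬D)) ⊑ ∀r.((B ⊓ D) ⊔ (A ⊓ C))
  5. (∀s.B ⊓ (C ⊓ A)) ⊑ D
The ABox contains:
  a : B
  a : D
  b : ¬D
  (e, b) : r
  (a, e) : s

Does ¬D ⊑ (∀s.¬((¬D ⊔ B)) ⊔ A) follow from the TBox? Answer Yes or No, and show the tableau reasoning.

1. ¬D ⊑ (∀s.¬((¬D ⊔ B)) ⊔ A)  ⇔  (¬D ⊓ (∃s.(¬D ⊔ B) ⊓ ¬A)) unsat w.r.t. T
   all branches close; clash {D, ¬D} at x₀
2. Hence ¬D ⊑ (∀s.¬((¬D ⊔ B)) ⊔ A): entailed.

Yes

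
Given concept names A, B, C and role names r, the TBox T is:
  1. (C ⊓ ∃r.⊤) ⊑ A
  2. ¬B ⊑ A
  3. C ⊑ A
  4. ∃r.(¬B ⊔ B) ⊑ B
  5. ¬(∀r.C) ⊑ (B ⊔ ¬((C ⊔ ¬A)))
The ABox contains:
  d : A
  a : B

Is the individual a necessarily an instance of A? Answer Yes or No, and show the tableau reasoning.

1. a : A?  L(a) = {B} ∪ {¬A}
   open: L(a) ⊇ {B, ¬A, ¬C, ∀r.C} — a ∉ A possible
2. Hence a : A: not entailed.

No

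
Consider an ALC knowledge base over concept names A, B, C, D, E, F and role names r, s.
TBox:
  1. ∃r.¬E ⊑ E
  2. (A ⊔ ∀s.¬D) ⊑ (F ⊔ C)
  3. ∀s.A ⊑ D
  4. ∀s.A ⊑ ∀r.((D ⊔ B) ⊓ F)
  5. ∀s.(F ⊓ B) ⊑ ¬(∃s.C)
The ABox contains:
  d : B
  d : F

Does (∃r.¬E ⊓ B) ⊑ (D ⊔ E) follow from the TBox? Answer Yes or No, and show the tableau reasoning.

Yes

1. (∃r.¬E ⊓ B) ⊑ (D ⊔ E)  ⇔  ((∃r.¬E ⊓ B) ⊓ (¬D ⊓ ¬E)) unsat w.r.t. T
   all branches close; clash {E, ¬E} at x₀
2. Hence (∃r.¬E ⊓ B) ⊑ (D ⊔ E): entailed.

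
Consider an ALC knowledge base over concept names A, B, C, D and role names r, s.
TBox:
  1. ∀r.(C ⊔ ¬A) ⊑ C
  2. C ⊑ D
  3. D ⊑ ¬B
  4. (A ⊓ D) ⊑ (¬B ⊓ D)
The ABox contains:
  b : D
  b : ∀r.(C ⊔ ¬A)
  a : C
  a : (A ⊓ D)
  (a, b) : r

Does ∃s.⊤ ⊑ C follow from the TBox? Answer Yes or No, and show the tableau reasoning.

1. ∃s.⊤ ⊑ C  ⇔  (∃s.⊤ ⊓ ¬C) unsat w.r.t. T
   open: L(x₀) ⊇ {¬C, ¬D, ∃r.(¬C ⊓ A), ∃s.⊤} (+ ∃-successors)
2. Hence ∃s.⊤ ⊑ C: not entailed.

No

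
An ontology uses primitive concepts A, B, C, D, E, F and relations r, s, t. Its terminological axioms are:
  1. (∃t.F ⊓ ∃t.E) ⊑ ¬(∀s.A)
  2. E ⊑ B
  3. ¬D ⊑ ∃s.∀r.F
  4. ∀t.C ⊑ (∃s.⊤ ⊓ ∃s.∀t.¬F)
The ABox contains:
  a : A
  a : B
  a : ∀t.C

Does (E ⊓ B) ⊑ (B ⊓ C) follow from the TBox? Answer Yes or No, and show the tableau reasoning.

No

1. (E ⊓ B) ⊑ (B ⊓ C)  ⇔  ((E ⊓ B) ⊓ (¬B ⊔ ¬C)) unsat w.r.t. T
   open: L(x₀) ⊇ {B, D, E, ¬C, ∀t.¬F, …} (+ ∃-successors)
2. Hence (E ⊓ B) ⊑ (B ⊓ C): not entailed.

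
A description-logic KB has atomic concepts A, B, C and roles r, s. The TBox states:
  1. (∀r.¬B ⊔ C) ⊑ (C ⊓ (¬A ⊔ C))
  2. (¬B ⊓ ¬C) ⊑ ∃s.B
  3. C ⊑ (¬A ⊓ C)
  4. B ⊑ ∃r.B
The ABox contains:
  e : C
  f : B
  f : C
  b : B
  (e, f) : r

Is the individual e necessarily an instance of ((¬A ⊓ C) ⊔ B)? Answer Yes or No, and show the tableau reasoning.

Yes

1. e : ((¬A ⊓ C) ⊔ B)?  L(e) = {C} ∪ {((A ⊔ ¬C) ⊓ ¬B)}
   clash {C, ¬C} at e — e ∈ ((¬A ⊓ C) ⊔ B)
2. Hence e : ((¬A ⊓ C) ⊔ B): entailed.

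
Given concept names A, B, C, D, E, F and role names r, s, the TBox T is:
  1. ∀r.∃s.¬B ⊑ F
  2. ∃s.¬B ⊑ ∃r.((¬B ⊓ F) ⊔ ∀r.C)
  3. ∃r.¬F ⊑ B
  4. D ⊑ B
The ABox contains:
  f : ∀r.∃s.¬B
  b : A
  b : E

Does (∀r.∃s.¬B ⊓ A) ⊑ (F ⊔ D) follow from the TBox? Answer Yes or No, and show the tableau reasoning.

Yes

1. (∀r.∃s.¬B ⊓ A) ⊑ (F ⊔ D)  ⇔  ((∀r.∃s.¬B ⊓ A) ⊓ (¬F ⊓ ¬D)) unsat w.r.t. T
   all branches close; clash {F, ¬F} at x₀
2. Hence (∀r.∃s.¬B ⊓ A) ⊑ (F ⊔ D): entailed.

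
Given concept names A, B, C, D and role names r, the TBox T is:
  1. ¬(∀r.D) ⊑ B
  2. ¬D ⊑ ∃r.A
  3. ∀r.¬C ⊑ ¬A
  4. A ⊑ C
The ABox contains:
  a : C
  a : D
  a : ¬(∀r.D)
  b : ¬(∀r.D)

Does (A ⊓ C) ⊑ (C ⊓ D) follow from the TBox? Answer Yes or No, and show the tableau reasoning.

No

1. (A ⊓ C) ⊑ (C ⊓ D)  ⇔  ((A ⊓ C) ⊓ (¬C ⊔ ¬D)) unsat w.r.t. T
   open: L(x₀) ⊇ {A, C, ¬D, ∀r.D, ∃r.A, …} (+ ∃-successors)
2. Hence (A ⊓ C) ⊑ (C ⊓ D): not entailed.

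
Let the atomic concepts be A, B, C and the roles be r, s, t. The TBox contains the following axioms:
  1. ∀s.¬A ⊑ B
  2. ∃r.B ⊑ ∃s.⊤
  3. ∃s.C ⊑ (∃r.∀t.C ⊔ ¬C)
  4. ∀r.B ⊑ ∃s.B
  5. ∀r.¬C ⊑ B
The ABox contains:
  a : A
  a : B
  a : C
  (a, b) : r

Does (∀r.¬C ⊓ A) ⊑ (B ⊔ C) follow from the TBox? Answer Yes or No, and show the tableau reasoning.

Yes

1. (∀r.¬C ⊓ A) ⊑ (B ⊔ C)  ⇔  ((∀r.¬C ⊓ A) ⊓ (¬B ⊓ ¬C)) unsat w.r.t. T
   all branches close; clash {B, ¬B} at x₀
2. Hence (∀r.¬C ⊓ A) ⊑ (B ⊔ C): entailed.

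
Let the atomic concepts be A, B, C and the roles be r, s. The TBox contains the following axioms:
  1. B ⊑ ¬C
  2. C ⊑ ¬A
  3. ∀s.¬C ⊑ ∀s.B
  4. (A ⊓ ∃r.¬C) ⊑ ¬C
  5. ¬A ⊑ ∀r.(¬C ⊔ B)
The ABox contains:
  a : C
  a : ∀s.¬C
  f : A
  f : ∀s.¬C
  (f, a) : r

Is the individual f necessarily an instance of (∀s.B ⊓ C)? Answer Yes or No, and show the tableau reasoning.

1. f : (∀s.B ⊓ C)?  L(f) = {A, ∀s.¬C} ∪ {(∃s.¬B ⊔ ¬C)}
   apply at f: ∀s.¬C⊑∀s.B
   open: L(f) ⊇ {A, ¬B, ¬C, ∀s.B, ∀s.¬C} — f ∉ (∀s.B ⊓ C) possible
2. Hence f : (∀s.B ⊓ C): not entailed.

No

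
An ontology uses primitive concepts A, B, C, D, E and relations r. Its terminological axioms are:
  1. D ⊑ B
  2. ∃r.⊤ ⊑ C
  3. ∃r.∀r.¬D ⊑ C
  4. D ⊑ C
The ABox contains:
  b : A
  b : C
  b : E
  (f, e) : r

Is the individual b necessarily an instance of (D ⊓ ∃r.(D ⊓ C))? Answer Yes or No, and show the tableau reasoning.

1. b : (D ⊓ ∃r.(D ⊓ C))?  L(b) = {A, C, E} ∪ {(¬D ⊔ ∀r.(¬D ⊔ ¬C))}
   open: L(b) ⊇ {A, C, E, ¬D} — b ∉ (D ⊓ ∃r.(D ⊓ C)) possible
2. Hence b : (D ⊓ ∃r.(D ⊓ C)): not entailed.

No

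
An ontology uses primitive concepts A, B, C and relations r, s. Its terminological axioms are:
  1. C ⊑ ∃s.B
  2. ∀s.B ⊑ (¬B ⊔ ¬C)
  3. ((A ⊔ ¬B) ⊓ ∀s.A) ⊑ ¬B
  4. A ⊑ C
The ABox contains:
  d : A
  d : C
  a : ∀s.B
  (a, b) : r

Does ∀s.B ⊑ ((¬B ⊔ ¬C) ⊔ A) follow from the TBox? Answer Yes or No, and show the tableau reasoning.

1. ∀s.B ⊑ ((¬B ⊔ ¬C) ⊔ A)  ⇔  (∀s.B ⊓ ((B ⊓ C) ⊓ ¬A)) unsat w.r.t. T
   all branches close; clash {C, ¬C} at x₀
2. Hence ∀s.B ⊑ ((¬B ⊔ ¬C) ⊔ A): entailed.

Yes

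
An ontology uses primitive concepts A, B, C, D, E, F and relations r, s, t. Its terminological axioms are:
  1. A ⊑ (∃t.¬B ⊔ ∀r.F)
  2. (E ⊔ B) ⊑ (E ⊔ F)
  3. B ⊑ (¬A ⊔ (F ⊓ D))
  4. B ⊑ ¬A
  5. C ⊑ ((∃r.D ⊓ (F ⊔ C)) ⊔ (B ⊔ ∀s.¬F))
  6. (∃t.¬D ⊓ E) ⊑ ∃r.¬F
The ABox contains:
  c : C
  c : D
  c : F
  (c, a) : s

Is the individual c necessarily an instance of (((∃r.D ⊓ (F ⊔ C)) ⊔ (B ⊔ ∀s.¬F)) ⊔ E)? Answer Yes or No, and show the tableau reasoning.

Yes

1. c : (((∃r.D ⊓ (F ⊔ C)) ⊔ (B ⊔ ∀s.¬F)) ⊔ E)?  L(c) = {C, D, F} ∪ {(((∀r.¬D ⊔ (¬F ⊓ ¬C)) ⊓ (¬B ⊓ ∃s.F)) ⊓ ¬E)}
   clash {C, ¬C} at c — c ∈ (((∃r.D ⊓ (F ⊔ C)) ⊔ (B ⊔ ∀s.¬F)) ⊔ E)
2. Hence c : (((∃r.D ⊓ (F ⊔ C)) ⊔ (B ⊔ ∀s.¬F)) ⊔ E): entailed.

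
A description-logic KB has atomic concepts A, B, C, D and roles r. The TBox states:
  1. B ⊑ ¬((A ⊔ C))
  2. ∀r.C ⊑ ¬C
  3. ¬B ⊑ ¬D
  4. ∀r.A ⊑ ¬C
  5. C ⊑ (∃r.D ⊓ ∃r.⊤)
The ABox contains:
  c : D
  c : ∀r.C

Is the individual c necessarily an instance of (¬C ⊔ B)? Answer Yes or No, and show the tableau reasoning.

Yes

1. c : (¬C ⊔ B)?  L(c) = {D, ∀r.C} ∪ {(C ⊓ ¬B)}
   clash {D, ¬D} at c — c ∈ (¬C ⊔ B)
2. Hence c : (¬C ⊔ B): entailed.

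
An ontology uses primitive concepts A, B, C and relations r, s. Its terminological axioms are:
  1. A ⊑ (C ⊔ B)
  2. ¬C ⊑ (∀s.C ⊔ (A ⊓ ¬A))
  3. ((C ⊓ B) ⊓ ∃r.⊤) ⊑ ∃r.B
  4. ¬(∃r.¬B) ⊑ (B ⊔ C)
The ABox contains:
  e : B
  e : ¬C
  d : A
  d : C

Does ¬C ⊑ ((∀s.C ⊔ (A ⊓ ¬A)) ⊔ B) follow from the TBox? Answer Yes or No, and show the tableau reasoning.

1. ¬C ⊑ ((∀s.C ⊔ (A ⊓ ¬A)) ⊔ B)  ⇔  (¬C ⊓ ((∃s.¬C ⊓ (¬A ⊔ A)) ⊓ ¬B)) unsat w.r.t. T
   all branches close; clash {B, ¬B} at x₀
2. Hence ¬C ⊑ ((∀s.C ⊔ (A ⊓ ¬A)) ⊔ B): entailed.

Yes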